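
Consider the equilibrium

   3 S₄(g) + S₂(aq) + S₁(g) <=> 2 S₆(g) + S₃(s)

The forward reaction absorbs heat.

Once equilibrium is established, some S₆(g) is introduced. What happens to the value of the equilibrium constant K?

unchanged

The equilibrium constant depends only on temperature. This perturbation may move the position of equilibrium, but since T is unchanged, K itself is unchanged.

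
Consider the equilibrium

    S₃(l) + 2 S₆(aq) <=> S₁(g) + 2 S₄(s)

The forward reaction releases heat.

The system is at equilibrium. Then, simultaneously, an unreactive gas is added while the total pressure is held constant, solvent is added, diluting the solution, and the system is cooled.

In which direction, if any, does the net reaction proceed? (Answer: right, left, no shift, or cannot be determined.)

cannot be determined

Adding inert gas at constant total pressure expands the volume and lowers every reacting partial pressure. With Δn_gas = 1 − 0 = +1, Q moves away from K toward the side with fewer gas moles, so the system shifts toward the side with more gas moles — to the right.
Dilution lowers every aqueous concentration by the same factor. Δn_aq = 0 − 2 = -2, so the system shifts toward the side with more dissolved moles — to the left.
The forward reaction is exothermic. Lowering T favours the exothermic direction — shift to the right.
The individual effects push in opposite directions; without quantitative information the net direction cannot be determined.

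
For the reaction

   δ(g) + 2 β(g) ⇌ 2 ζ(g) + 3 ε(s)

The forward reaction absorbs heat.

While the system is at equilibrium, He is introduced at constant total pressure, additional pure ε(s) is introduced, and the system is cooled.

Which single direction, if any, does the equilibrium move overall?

left

Adding inert gas at constant total pressure expands the volume and lowers every reacting partial pressure. With Δn_gas = 2 − 3 = -1, Q moves away from K toward the side with fewer gas moles, so the system shifts toward the side with more gas moles — to the left.
ε is a pure solid; its activity is 1 regardless of amount, so Q is unaffected — no shift from this change.
The forward reaction is endothermic. Lowering T favours the exothermic direction — shift to the left.
Only the nonzero effect(s) matter; the net shift is to the left.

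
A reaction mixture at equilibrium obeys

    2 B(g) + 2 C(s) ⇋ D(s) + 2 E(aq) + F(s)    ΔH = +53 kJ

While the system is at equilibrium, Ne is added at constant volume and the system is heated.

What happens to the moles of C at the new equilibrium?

decreases

At constant volume, adding an inert gas leaves every reacting species' partial pressure unchanged, so Q is unchanged — no shift from this change.
The forward reaction is endothermic. Raising T favours the endothermic direction — shift to the right.
The net shift is to the right. C is a reactant, so its amount decreases.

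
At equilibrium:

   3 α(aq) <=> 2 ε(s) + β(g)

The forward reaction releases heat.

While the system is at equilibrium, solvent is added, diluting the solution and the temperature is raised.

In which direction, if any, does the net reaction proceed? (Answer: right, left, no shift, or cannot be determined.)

Dilution lowers every aqueous concentration by the same factor. Δn_aq = 0 − 3 = -3, so the system shifts toward the side with more dissolved moles — to the left.
The forward reaction is exothermic. Raising T favours the endothermic direction — shift to the left.
All effects act in the same direction — net shift to the left.

left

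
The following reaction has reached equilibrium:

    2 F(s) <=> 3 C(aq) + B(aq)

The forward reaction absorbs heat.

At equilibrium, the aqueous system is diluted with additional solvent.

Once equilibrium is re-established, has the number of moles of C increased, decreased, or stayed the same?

Dilution lowers every aqueous concentration by the same factor. Δn_aq = 4 − 0 = +4, so the system shifts toward the side with more dissolved moles — to the right.
The net shift is to the right. C is a product, so its amount increases.

increases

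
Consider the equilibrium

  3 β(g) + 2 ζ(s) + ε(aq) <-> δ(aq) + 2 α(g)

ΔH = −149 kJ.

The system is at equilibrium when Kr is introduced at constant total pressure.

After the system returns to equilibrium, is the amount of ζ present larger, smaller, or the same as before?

increases

Adding inert gas at constant total pressure expands the volume and lowers every reacting partial pressure. With Δn_gas = 2 − 3 = -1, Q moves away from K toward the side with fewer gas moles, so the system shifts toward the side with more gas moles — to the left.
The net shift is to the left. ζ is a reactant, so its amount increases.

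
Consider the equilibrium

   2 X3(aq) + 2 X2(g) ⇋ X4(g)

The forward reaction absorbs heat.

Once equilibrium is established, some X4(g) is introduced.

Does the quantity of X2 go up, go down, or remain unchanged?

increases

Adding X4 (g), a product, drives the reaction to the left.
The net shift is to the left. X2 is a reactant, so its amount increases.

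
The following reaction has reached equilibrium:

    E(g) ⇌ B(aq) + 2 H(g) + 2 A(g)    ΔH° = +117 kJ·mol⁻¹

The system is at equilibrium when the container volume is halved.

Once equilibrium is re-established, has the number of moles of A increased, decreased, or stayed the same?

decreases

Gas moles: reactants 1, products 4 (Δn_gas = +3). Compression shifts the system toward the side with fewer moles of gas — to the left.
The net shift is to the left. A is a product, so its amount decreases.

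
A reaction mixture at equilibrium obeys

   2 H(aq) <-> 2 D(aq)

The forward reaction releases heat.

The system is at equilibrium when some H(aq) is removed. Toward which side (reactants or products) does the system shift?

left

Removing H (aq), a reactant, drives the reaction to the left.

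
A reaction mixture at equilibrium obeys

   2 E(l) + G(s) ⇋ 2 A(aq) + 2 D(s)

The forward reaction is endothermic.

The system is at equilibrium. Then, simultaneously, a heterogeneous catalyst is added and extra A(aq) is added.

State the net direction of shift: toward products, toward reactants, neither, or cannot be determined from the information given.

left

A catalyst speeds both forward and reverse rates equally; it changes neither Q nor K — no shift from this change.
Adding A (aq), a product, drives the reaction to the left.
Only the nonzero effect(s) matter; the net shift is to the left.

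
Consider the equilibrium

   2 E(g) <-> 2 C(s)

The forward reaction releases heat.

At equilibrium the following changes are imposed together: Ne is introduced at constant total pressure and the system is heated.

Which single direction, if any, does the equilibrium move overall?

left

Adding inert gas at constant total pressure expands the volume and lowers every reacting partial pressure. With Δn_gas = 0 − 2 = -2, Q moves away from K toward the side with fewer gas moles, so the system shifts toward the side with more gas moles — to the left.
The forward reaction is exothermic. Raising T favours the endothermic direction — shift to the left.
All effects act in the same direction — net shift to the left.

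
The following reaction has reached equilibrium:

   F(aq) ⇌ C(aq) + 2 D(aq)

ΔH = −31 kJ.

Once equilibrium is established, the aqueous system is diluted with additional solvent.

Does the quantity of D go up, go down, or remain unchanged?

increases

Dilution lowers every aqueous concentration by the same factor. Δn_aq = 3 − 1 = +2, so the system shifts toward the side with more dissolved moles — to the right.
The net shift is to the right. D is a product, so its amount increases.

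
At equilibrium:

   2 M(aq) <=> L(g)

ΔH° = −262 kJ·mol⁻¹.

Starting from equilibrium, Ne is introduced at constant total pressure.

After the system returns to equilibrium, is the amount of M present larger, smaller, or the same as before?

Adding inert gas at constant total pressure expands the volume and lowers every reacting partial pressure. With Δn_gas = 1 − 0 = +1, Q moves away from K toward the side with fewer gas moles, so the system shifts toward the side with more gas moles — to the right.
The net shift is to the right. M is a reactant, so its amount decreases.

decreases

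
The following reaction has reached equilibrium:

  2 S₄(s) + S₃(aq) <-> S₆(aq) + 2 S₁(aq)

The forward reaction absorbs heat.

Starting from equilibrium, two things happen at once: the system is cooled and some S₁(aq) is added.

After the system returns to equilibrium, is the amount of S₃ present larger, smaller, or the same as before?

increases

The forward reaction is endothermic. Lowering T favours the exothermic direction — shift to the left.
Adding S₁ (aq), a product, drives the reaction to the left.
The net shift is to the left. S₃ is a reactant, so its amount increases.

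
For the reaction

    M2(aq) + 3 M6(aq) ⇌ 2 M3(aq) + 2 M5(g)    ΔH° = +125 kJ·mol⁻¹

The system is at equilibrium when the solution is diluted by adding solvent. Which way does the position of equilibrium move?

left

Dilution lowers every aqueous concentration by the same factor. Δn_aq = 2 − 4 = -2, so the system shifts toward the side with more dissolved moles — to the left.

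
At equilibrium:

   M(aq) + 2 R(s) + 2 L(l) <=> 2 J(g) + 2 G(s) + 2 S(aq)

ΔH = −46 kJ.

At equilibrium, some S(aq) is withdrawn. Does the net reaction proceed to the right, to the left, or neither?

right

Removing S (aq), a product, drives the reaction to the right.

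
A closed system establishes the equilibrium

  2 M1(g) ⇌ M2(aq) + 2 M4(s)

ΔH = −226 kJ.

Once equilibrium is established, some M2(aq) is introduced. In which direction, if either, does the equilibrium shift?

left

Adding M2 (aq), a product, drives the reaction to the left.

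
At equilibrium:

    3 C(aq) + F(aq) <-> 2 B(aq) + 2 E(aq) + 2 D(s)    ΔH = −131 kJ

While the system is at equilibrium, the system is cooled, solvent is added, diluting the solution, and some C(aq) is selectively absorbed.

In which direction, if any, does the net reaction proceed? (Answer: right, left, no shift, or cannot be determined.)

The forward reaction is exothermic. Lowering T favours the exothermic direction — shift to the right.
Dilution scales every aqueous concentration by the same factor. Δn_aq = 4 − 4 = 0, so Q is unchanged — no shift.
Removing C (aq), a reactant, drives the reaction to the left.
The individual effects push in opposite directions; without quantitative information the net direction cannot be determined.

cannot be determined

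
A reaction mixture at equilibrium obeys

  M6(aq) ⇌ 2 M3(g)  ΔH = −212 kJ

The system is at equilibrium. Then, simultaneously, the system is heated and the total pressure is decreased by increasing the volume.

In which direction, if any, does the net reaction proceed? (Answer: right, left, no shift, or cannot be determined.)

cannot be determined

The forward reaction is exothermic. Raising T favours the endothermic direction — shift to the left.
Gas moles: reactants 0, products 2 (Δn_gas = +2). Expansion shifts the system toward the side with more moles of gas — to the right.
The individual effects push in opposite directions; without quantitative information the net direction cannot be determined.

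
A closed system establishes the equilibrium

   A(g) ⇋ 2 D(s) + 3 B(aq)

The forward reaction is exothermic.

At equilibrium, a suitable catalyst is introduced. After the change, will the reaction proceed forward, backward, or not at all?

no shift

A catalyst speeds both forward and reverse rates equally; it changes neither Q nor K — no shift from this change.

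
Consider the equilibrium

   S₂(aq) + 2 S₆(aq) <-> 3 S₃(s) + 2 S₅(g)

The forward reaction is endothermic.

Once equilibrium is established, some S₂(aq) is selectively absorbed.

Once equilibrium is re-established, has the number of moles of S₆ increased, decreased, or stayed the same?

Removing S₂ (aq), a reactant, drives the reaction to the left.
The net shift is to the left. S₆ is a reactant, so its amount increases.

increases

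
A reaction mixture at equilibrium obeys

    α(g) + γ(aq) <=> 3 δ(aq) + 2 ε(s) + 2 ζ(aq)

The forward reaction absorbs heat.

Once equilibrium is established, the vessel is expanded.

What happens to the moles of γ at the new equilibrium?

increases

Gas moles: reactants 1, products 0 (Δn_gas = -1). Expansion shifts the system toward the side with more moles of gas — to the left.
The net shift is to the left. γ is a reactant, so its amount increases.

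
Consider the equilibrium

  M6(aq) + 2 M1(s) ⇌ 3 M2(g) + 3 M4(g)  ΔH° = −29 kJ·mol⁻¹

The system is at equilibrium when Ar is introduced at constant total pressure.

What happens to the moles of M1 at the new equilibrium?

Adding inert gas at constant total pressure expands the volume and lowers every reacting partial pressure. With Δn_gas = 6 − 0 = +6, Q moves away from K toward the side with fewer gas moles, so the system shifts toward the side with more gas moles — to the right.
The net shift is to the right. M1 is a reactant, so its amount decreases.

decreases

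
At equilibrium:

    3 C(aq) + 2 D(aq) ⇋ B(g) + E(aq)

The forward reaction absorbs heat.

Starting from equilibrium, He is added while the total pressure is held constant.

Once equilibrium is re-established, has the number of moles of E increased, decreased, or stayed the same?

Adding inert gas at constant total pressure expands the volume and lowers every reacting partial pressure. With Δn_gas = 1 − 0 = +1, Q moves away from K toward the side with fewer gas moles, so the system shifts toward the side with more gas moles — to the right.
The net shift is to the right. E is a product, so its amount increases.

increases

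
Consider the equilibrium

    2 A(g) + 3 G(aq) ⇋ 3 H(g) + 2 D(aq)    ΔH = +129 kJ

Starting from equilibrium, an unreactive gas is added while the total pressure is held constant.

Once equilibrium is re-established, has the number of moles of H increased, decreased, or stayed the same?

increases

Adding inert gas at constant total pressure expands the volume and lowers every reacting partial pressure. With Δn_gas = 3 − 2 = +1, Q moves away from K toward the side with fewer gas moles, so the system shifts toward the side with more gas moles — to the right.
The net shift is to the right. H is a product, so its amount increases.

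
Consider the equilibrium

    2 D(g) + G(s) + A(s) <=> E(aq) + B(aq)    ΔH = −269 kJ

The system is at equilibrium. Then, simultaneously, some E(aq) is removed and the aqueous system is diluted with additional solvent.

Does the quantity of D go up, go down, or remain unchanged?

decreases

Removing E (aq), a product, drives the reaction to the right.
Dilution lowers every aqueous concentration by the same factor. Δn_aq = 2 − 0 = +2, so the system shifts toward the side with more dissolved moles — to the right.
The net shift is to the right. D is a reactant, so its amount decreases.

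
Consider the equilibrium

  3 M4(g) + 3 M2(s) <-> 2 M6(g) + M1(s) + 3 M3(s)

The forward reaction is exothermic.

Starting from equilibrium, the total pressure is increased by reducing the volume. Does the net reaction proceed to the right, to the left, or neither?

right

Gas moles: reactants 3, products 2 (Δn_gas = -1). Compression shifts the system toward the side with fewer moles of gas — to the right.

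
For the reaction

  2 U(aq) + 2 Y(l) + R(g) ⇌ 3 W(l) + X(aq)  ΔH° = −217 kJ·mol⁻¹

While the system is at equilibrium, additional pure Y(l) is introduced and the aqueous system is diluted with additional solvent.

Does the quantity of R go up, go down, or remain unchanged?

Y is a pure liquid; its activity is 1 regardless of amount, so Q is unaffected — no shift from this change.
Dilution lowers every aqueous concentration by the same factor. Δn_aq = 1 − 2 = -1, so the system shifts toward the side with more dissolved moles — to the left.
The net shift is to the left. R is a reactant, so its amount increases.

increases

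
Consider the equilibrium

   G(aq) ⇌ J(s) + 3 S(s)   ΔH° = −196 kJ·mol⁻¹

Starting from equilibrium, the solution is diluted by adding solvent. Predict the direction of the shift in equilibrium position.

left

Dilution lowers every aqueous concentration by the same factor. Δn_aq = 0 − 1 = -1, so the system shifts toward the side with more dissolved moles — to the left.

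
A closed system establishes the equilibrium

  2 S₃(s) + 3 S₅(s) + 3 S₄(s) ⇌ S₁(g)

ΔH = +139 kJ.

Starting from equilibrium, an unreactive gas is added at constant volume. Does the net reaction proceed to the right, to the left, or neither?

no shift

At constant volume, adding an inert gas leaves every reacting species' partial pressure unchanged, so Q is unchanged — no shift from this change.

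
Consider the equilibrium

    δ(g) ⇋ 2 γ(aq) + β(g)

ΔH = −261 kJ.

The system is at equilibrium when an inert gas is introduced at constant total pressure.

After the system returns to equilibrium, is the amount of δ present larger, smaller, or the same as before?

Adding inert gas at constant total pressure expands the volume, scaling every reacting partial pressure by the same factor. Δn_gas = 1 − 1 = 0, so Q is unchanged — no shift.
No net shift occurs, so the amount of δ is unchanged.

unchanged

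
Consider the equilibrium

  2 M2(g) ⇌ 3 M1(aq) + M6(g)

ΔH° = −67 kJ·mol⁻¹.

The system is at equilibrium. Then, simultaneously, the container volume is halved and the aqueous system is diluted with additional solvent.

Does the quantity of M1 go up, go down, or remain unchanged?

increases

Gas moles: reactants 2, products 1 (Δn_gas = -1). Compression shifts the system toward the side with fewer moles of gas — to the right.
Dilution lowers every aqueous concentration by the same factor. Δn_aq = 3 − 0 = +3, so the system shifts toward the side with more dissolved moles — to the right.
The net shift is to the right. M1 is a product, so its amount increases.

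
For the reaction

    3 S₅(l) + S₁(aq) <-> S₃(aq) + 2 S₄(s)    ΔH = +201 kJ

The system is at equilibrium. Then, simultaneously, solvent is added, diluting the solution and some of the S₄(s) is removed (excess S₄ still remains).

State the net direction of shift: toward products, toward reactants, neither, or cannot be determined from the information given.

no shift

Dilution scales every aqueous concentration by the same factor. Δn_aq = 1 − 1 = 0, so Q is unchanged — no shift.
S₄ is a pure solid; its activity is 1 regardless of amount, so Q is unaffected — no shift from this change.
None of the changes alters Q relative to K, so there is no net shift.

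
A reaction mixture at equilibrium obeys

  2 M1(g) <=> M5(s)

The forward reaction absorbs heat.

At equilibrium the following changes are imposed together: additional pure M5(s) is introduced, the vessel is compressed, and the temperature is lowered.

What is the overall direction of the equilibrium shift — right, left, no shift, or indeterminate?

cannot be determined

M5 is a pure solid; its activity is 1 regardless of amount, so Q is unaffected — no shift from this change.
Gas moles: reactants 2, products 0 (Δn_gas = -2). Compression shifts the system toward the side with fewer moles of gas — to the right.
The forward reaction is endothermic. Lowering T favours the exothermic direction — shift to the left.
The individual effects push in opposite directions; without quantitative information the net direction cannot be determined.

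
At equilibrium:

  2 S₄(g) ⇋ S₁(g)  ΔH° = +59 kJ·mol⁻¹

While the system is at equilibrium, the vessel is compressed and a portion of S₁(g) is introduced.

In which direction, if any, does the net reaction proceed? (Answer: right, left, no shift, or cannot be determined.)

Gas moles: reactants 2, products 1 (Δn_gas = -1). Compression shifts the system toward the side with fewer moles of gas — to the right.
Adding S₁ (g), a product, drives the reaction to the left.
The individual effects push in opposite directions; without quantitative information the net direction cannot be determined.

cannot be determined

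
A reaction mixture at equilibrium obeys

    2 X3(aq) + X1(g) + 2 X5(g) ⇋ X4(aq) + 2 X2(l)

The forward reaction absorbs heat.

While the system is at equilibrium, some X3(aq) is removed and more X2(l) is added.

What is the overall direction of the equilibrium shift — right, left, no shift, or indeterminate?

Removing X3 (aq), a reactant, drives the reaction to the left.
X2 is a pure liquid; its activity is 1 regardless of amount, so Q is unaffected — no shift from this change.
Only the nonzero effect(s) matter; the net shift is to the left.

left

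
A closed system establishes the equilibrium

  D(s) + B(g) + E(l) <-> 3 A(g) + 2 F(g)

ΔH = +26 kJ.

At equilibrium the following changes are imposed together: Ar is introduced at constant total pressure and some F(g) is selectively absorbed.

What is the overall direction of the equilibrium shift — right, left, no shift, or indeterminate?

right

Adding inert gas at constant total pressure expands the volume and lowers every reacting partial pressure. With Δn_gas = 5 − 1 = +4, Q moves away from K toward the side with fewer gas moles, so the system shifts toward the side with more gas moles — to the right.
Removing F (g), a product, drives the reaction to the right.
All effects act in the same direction — net shift to the right.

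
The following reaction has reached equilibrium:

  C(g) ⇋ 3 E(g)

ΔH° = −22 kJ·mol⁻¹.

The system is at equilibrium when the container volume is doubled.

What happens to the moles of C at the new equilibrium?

decreases

Gas moles: reactants 1, products 3 (Δn_gas = +2). Expansion shifts the system toward the side with more moles of gas — to the right.
The net shift is to the right. C is a reactant, so its amount decreases.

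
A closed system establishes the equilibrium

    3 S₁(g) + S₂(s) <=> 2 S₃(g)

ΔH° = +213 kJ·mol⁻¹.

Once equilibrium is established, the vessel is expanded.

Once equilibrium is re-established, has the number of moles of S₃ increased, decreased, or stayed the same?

decreases

Gas moles: reactants 3, products 2 (Δn_gas = -1). Expansion shifts the system toward the side with more moles of gas — to the left.
The net shift is to the left. S₃ is a product, so its amount decreases.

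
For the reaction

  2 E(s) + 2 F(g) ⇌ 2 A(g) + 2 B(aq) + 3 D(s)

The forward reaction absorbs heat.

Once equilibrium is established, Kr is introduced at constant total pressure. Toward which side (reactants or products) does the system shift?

Adding inert gas at constant total pressure expands the volume, scaling every reacting partial pressure by the same factor. Δn_gas = 2 − 2 = 0, so Q is unchanged — no shift.

no shift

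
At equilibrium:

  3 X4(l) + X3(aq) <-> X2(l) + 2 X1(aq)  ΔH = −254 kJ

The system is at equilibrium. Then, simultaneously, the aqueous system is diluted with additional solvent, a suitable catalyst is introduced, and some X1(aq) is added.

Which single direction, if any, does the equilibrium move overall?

cannot be determined

Dilution lowers every aqueous concentration by the same factor. Δn_aq = 2 − 1 = +1, so the system shifts toward the side with more dissolved moles — to the right.
A catalyst speeds both forward and reverse rates equally; it changes neither Q nor K — no shift from this change.
Adding X1 (aq), a product, drives the reaction to the left.
The individual effects push in opposite directions; without quantitative information the net direction cannot be determined.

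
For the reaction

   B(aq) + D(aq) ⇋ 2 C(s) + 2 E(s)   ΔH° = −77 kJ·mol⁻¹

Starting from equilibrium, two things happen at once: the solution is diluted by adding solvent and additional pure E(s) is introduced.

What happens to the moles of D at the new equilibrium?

increases

Dilution lowers every aqueous concentration by the same factor. Δn_aq = 0 − 2 = -2, so the system shifts toward the side with more dissolved moles — to the left.
E is a pure solid; its activity is 1 regardless of amount, so Q is unaffected — no shift from this change.
The net shift is to the left. D is a reactant, so its amount increases.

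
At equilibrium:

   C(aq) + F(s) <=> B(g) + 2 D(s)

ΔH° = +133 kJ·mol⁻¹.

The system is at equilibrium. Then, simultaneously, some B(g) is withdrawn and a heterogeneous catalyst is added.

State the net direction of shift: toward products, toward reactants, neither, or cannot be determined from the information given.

right

Removing B (g), a product, drives the reaction to the right.
A catalyst speeds both forward and reverse rates equally; it changes neither Q nor K — no shift from this change.
Only the nonzero effect(s) matter; the net shift is to the right.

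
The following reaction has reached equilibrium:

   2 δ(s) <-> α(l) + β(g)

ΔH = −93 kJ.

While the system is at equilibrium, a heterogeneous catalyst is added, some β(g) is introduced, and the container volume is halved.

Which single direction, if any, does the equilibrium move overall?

A catalyst speeds both forward and reverse rates equally; it changes neither Q nor K — no shift from this change.
Adding β (g), a product, drives the reaction to the left.
Gas moles: reactants 0, products 1 (Δn_gas = +1). Compression shifts the system toward the side with fewer moles of gas — to the left.
Only the nonzero effect(s) matter; the net shift is to the left.

left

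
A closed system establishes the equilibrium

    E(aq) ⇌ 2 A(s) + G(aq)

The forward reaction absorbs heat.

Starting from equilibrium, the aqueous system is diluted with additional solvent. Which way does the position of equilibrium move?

no shift

Dilution scales every aqueous concentration by the same factor. Δn_aq = 1 − 1 = 0, so Q is unchanged — no shift.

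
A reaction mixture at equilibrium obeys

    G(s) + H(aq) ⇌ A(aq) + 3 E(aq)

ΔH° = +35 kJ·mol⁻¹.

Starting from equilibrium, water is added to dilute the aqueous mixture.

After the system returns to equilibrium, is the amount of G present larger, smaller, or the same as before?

decreases

Dilution lowers every aqueous concentration by the same factor. Δn_aq = 4 − 1 = +3, so the system shifts toward the side with more dissolved moles — to the right.
The net shift is to the right. G is a reactant, so its amount decreases.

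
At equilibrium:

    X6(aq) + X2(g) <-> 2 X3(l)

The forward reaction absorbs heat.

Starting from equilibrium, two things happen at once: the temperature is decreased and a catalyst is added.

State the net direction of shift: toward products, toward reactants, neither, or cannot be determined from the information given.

The forward reaction is endothermic. Lowering T favours the exothermic direction — shift to the left.
A catalyst speeds both forward and reverse rates equally; it changes neither Q nor K — no shift from this change.
Only the nonzero effect(s) matter; the net shift is to the left.

left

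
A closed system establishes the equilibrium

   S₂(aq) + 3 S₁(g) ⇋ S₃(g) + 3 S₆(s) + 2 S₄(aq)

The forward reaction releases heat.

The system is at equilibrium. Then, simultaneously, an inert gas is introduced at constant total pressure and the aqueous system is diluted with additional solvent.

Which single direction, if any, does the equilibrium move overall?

cannot be determined

Adding inert gas at constant total pressure expands the volume and lowers every reacting partial pressure. With Δn_gas = 1 − 3 = -2, Q moves away from K toward the side with fewer gas moles, so the system shifts toward the side with more gas moles — to the left.
Dilution lowers every aqueous concentration by the same factor. Δn_aq = 2 − 1 = +1, so the system shifts toward the side with more dissolved moles — to the right.
The individual effects push in opposite directions; without quantitative information the net direction cannot be determined.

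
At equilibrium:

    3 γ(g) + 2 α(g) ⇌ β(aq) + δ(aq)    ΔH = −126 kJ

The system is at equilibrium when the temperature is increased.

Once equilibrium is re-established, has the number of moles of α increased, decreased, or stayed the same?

The forward reaction is exothermic. Raising T favours the endothermic direction — shift to the left.
The net shift is to the left. α is a reactant, so its amount increases.

increases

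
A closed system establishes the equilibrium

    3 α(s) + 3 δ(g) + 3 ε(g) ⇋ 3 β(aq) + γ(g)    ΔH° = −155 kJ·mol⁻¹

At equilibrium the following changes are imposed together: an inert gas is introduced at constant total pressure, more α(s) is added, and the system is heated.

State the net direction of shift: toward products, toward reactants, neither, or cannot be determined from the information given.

left

Adding inert gas at constant total pressure expands the volume and lowers every reacting partial pressure. With Δn_gas = 1 − 6 = -5, Q moves away from K toward the side with fewer gas moles, so the system shifts toward the side with more gas moles — to the left.
α is a pure solid; its activity is 1 regardless of amount, so Q is unaffected — no shift from this change.
The forward reaction is exothermic. Raising T favours the endothermic direction — shift to the left.
Only the nonzero effect(s) matter; the net shift is to the left.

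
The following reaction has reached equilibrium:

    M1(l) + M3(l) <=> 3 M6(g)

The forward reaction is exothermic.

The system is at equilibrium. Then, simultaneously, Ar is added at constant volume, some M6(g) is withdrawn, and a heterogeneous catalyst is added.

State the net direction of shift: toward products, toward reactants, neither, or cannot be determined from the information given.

At constant volume, adding an inert gas leaves every reacting species' partial pressure unchanged, so Q is unchanged — no shift from this change.
Removing M6 (g), a product, drives the reaction to the right.
A catalyst speeds both forward and reverse rates equally; it changes neither Q nor K — no shift from this change.
Only the nonzero effect(s) matter; the net shift is to the right.

right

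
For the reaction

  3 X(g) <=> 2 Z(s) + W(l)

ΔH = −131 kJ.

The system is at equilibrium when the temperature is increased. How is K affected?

decreases

K depends on temperature via the van 't Hoff relation. The forward reaction is exothermic, so raising T decreases K.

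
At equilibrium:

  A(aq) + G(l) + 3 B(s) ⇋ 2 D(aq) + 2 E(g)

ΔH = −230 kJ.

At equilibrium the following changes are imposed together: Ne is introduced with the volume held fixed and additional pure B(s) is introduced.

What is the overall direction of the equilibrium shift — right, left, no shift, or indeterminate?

At constant volume, adding an inert gas leaves every reacting species' partial pressure unchanged, so Q is unchanged — no shift from this change.
B is a pure solid; its activity is 1 regardless of amount, so Q is unaffected — no shift from this change.
None of the changes alters Q relative to K, so there is no net shift.

no shift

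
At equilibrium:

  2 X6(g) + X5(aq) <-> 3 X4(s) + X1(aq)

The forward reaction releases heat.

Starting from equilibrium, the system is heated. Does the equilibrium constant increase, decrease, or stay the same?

K depends on temperature via the van 't Hoff relation. The forward reaction is exothermic, so raising T decreases K.

decreases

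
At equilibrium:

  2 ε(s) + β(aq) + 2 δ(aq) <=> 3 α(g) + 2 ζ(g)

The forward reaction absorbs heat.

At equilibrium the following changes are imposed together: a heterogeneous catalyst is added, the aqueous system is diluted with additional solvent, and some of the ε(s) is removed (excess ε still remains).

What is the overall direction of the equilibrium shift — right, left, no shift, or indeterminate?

left

A catalyst speeds both forward and reverse rates equally; it changes neither Q nor K — no shift from this change.
Dilution lowers every aqueous concentration by the same factor. Δn_aq = 0 − 3 = -3, so the system shifts toward the side with more dissolved moles — to the left.
ε is a pure solid; its activity is 1 regardless of amount, so Q is unaffected — no shift from this change.
Only the nonzero effect(s) matter; the net shift is to the left.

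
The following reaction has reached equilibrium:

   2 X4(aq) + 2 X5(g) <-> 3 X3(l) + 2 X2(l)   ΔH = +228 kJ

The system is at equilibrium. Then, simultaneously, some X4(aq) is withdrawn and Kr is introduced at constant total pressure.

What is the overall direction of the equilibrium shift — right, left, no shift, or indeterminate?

left

Removing X4 (aq), a reactant, drives the reaction to the left.
Adding inert gas at constant total pressure expands the volume and lowers every reacting partial pressure. With Δn_gas = 0 − 2 = -2, Q moves away from K toward the side with fewer gas moles, so the system shifts toward the side with more gas moles — to the left.
All effects act in the same direction — net shift to the left.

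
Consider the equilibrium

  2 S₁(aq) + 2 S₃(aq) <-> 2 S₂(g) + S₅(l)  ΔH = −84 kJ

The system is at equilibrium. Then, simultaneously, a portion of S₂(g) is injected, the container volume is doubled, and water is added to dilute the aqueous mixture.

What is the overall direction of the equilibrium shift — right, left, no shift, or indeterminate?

Adding S₂ (g), a product, drives the reaction to the left.
Gas moles: reactants 0, products 2 (Δn_gas = +2). Expansion shifts the system toward the side with more moles of gas — to the right.
Dilution lowers every aqueous concentration by the same factor. Δn_aq = 0 − 4 = -4, so the system shifts toward the side with more dissolved moles — to the left.
The individual effects push in opposite directions; without quantitative information the net direction cannot be determined.

cannot be determined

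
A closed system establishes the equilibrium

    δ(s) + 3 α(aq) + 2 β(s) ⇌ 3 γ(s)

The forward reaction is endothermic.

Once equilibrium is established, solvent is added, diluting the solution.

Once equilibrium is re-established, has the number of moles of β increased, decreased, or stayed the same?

Dilution lowers every aqueous concentration by the same factor. Δn_aq = 0 − 3 = -3, so the system shifts toward the side with more dissolved moles — to the left.
The net shift is to the left. β is a reactant, so its amount increases.

increases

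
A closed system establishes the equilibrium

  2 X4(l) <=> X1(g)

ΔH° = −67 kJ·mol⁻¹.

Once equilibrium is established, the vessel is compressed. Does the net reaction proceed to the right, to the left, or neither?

Gas moles: reactants 0, products 1 (Δn_gas = +1). Compression shifts the system toward the side with fewer moles of gas — to the left.

left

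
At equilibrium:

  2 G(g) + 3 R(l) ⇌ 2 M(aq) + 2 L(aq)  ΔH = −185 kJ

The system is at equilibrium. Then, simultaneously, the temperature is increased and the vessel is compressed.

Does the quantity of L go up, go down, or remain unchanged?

cannot be determined

The forward reaction is exothermic. Raising T favours the endothermic direction — shift to the left.
Gas moles: reactants 2, products 0 (Δn_gas = -2). Compression shifts the system toward the side with fewer moles of gas — to the right.
The two effects oppose each other, so the net shift — and hence the change in L — cannot be determined from the given information.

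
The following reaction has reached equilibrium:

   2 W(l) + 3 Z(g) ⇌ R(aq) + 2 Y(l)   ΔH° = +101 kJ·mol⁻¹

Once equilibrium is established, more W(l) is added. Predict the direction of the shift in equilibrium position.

W is a pure liquid; its activity is 1 regardless of amount, so Q is unaffected — no shift from this change.

no shift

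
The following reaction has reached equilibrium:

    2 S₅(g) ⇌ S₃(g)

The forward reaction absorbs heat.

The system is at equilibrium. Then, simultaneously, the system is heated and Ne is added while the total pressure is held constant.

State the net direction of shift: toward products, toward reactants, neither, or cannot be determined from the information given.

cannot be determined

The forward reaction is endothermic. Raising T favours the endothermic direction — shift to the right.
Adding inert gas at constant total pressure expands the volume and lowers every reacting partial pressure. With Δn_gas = 1 − 2 = -1, Q moves away from K toward the side with fewer gas moles, so the system shifts toward the side with more gas moles — to the left.
The individual effects push in opposite directions; without quantitative information the net direction cannot be determined.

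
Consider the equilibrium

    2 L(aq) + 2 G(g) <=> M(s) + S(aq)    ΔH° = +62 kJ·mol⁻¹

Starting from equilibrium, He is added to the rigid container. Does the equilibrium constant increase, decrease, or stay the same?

The equilibrium constant depends only on temperature. This perturbation changes neither the position of equilibrium nor K.

unchanged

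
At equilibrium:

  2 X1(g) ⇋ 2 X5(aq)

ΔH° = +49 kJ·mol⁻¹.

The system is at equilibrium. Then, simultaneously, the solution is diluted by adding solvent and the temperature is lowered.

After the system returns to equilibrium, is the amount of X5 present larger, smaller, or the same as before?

cannot be determined

Dilution lowers every aqueous concentration by the same factor. Δn_aq = 2 − 0 = +2, so the system shifts toward the side with more dissolved moles — to the right.
The forward reaction is endothermic. Lowering T favours the exothermic direction — shift to the left.
The two effects oppose each other, so the net shift — and hence the change in X5 — cannot be determined from the given information.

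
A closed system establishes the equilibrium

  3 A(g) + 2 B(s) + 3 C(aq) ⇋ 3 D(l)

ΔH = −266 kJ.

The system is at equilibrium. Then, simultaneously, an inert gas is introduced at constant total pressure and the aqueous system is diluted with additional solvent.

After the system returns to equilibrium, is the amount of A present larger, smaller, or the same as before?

Adding inert gas at constant total pressure expands the volume and lowers every reacting partial pressure. With Δn_gas = 0 − 3 = -3, Q moves away from K toward the side with fewer gas moles, so the system shifts toward the side with more gas moles — to the left.
Dilution lowers every aqueous concentration by the same factor. Δn_aq = 0 − 3 = -3, so the system shifts toward the side with more dissolved moles — to the left.
The net shift is to the left. A is a reactant, so its amount increases.

increases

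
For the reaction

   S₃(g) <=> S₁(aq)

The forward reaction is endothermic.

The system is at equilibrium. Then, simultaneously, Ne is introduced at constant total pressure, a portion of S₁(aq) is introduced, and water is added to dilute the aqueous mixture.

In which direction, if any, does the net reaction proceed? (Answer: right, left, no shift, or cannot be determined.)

Adding inert gas at constant total pressure expands the volume and lowers every reacting partial pressure. With Δn_gas = 0 − 1 = -1, Q moves away from K toward the side with fewer gas moles, so the system shifts toward the side with more gas moles — to the left.
Adding S₁ (aq), a product, drives the reaction to the left.
Dilution lowers every aqueous concentration by the same factor. Δn_aq = 1 − 0 = +1, so the system shifts toward the side with more dissolved moles — to the right.
The individual effects push in opposite directions; without quantitative information the net direction cannot be determined.

cannot be determined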